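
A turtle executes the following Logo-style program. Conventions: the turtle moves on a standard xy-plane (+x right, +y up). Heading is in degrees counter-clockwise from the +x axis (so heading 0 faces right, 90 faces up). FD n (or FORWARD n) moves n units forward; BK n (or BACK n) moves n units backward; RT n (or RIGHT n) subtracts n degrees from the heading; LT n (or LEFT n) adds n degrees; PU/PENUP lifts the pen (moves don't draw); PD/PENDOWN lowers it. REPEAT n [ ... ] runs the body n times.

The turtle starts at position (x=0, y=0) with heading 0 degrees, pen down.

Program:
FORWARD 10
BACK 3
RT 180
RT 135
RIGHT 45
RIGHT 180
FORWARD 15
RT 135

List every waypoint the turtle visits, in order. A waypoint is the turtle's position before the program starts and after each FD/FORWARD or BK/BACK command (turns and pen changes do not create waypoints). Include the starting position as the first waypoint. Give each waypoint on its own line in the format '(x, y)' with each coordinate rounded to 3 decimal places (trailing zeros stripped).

Executing turtle program step by step:
Start: pos=(0,0), heading=0, pen down
FD 10: (0,0) -> (10,0) [heading=0, draw]
BK 3: (10,0) -> (7,0) [heading=0, draw]
RT 180: heading 0 -> 180
RT 135: heading 180 -> 45
RT 45: heading 45 -> 0
RT 180: heading 0 -> 180
FD 15: (7,0) -> (-8,0) [heading=180, draw]
RT 135: heading 180 -> 45
Final: pos=(-8,0), heading=45, 3 segment(s) drawn
Waypoints (4 total):
(0, 0)
(10, 0)
(7, 0)
(-8, 0)

Answer: (0, 0)
(10, 0)
(7, 0)
(-8, 0)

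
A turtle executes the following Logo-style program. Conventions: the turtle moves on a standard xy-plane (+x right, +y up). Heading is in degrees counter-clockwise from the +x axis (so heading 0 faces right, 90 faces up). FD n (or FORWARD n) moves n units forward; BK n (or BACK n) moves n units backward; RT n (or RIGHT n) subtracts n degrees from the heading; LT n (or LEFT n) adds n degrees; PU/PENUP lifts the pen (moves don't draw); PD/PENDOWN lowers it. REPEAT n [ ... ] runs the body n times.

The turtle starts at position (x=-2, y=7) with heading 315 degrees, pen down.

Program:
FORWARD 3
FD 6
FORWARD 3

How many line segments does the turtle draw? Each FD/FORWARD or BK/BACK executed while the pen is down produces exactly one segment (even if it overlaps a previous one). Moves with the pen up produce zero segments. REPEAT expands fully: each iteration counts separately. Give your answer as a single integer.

Answer: 3

Derivation:
Executing turtle program step by step:
Start: pos=(-2,7), heading=315, pen down
FD 3: (-2,7) -> (0.121,4.879) [heading=315, draw]
FD 6: (0.121,4.879) -> (4.364,0.636) [heading=315, draw]
FD 3: (4.364,0.636) -> (6.485,-1.485) [heading=315, draw]
Final: pos=(6.485,-1.485), heading=315, 3 segment(s) drawn
Segments drawn: 3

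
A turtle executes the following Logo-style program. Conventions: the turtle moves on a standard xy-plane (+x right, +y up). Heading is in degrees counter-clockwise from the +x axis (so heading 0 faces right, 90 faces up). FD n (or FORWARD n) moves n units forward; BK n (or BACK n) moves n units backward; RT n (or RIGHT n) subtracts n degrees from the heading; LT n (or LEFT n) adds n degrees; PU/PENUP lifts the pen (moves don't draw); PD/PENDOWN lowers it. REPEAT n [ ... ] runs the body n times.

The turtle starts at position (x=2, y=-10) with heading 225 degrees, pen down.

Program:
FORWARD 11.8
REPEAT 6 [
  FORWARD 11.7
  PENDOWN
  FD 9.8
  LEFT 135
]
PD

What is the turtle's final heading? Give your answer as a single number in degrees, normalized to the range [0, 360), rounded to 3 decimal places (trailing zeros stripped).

Executing turtle program step by step:
Start: pos=(2,-10), heading=225, pen down
FD 11.8: (2,-10) -> (-6.344,-18.344) [heading=225, draw]
REPEAT 6 [
  -- iteration 1/6 --
  FD 11.7: (-6.344,-18.344) -> (-14.617,-26.617) [heading=225, draw]
  PD: pen down
  FD 9.8: (-14.617,-26.617) -> (-21.547,-33.547) [heading=225, draw]
  LT 135: heading 225 -> 0
  -- iteration 2/6 --
  FD 11.7: (-21.547,-33.547) -> (-9.847,-33.547) [heading=0, draw]
  PD: pen down
  FD 9.8: (-9.847,-33.547) -> (-0.047,-33.547) [heading=0, draw]
  LT 135: heading 0 -> 135
  -- iteration 3/6 --
  FD 11.7: (-0.047,-33.547) -> (-8.32,-25.274) [heading=135, draw]
  PD: pen down
  FD 9.8: (-8.32,-25.274) -> (-15.249,-18.344) [heading=135, draw]
  LT 135: heading 135 -> 270
  -- iteration 4/6 --
  FD 11.7: (-15.249,-18.344) -> (-15.249,-30.044) [heading=270, draw]
  PD: pen down
  FD 9.8: (-15.249,-30.044) -> (-15.249,-39.844) [heading=270, draw]
  LT 135: heading 270 -> 45
  -- iteration 5/6 --
  FD 11.7: (-15.249,-39.844) -> (-6.976,-31.571) [heading=45, draw]
  PD: pen down
  FD 9.8: (-6.976,-31.571) -> (-0.047,-24.641) [heading=45, draw]
  LT 135: heading 45 -> 180
  -- iteration 6/6 --
  FD 11.7: (-0.047,-24.641) -> (-11.747,-24.641) [heading=180, draw]
  PD: pen down
  FD 9.8: (-11.747,-24.641) -> (-21.547,-24.641) [heading=180, draw]
  LT 135: heading 180 -> 315
]
PD: pen down
Final: pos=(-21.547,-24.641), heading=315, 13 segment(s) drawn

Answer: 315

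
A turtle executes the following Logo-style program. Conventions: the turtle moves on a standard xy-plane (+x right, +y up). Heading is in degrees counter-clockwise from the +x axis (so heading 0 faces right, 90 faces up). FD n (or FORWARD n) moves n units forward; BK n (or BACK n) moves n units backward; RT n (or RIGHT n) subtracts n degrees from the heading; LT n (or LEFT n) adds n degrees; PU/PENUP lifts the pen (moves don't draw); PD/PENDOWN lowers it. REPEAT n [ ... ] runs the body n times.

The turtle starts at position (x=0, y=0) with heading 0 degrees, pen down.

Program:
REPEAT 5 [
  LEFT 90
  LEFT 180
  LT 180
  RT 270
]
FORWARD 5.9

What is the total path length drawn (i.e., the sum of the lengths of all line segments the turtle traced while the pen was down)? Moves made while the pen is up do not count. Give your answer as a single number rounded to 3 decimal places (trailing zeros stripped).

Executing turtle program step by step:
Start: pos=(0,0), heading=0, pen down
REPEAT 5 [
  -- iteration 1/5 --
  LT 90: heading 0 -> 90
  LT 180: heading 90 -> 270
  LT 180: heading 270 -> 90
  RT 270: heading 90 -> 180
  -- iteration 2/5 --
  LT 90: heading 180 -> 270
  LT 180: heading 270 -> 90
  LT 180: heading 90 -> 270
  RT 270: heading 270 -> 0
  -- iteration 3/5 --
  LT 90: heading 0 -> 90
  LT 180: heading 90 -> 270
  LT 180: heading 270 -> 90
  RT 270: heading 90 -> 180
  -- iteration 4/5 --
  LT 90: heading 180 -> 270
  LT 180: heading 270 -> 90
  LT 180: heading 90 -> 270
  RT 270: heading 270 -> 0
  -- iteration 5/5 --
  LT 90: heading 0 -> 90
  LT 180: heading 90 -> 270
  LT 180: heading 270 -> 90
  RT 270: heading 90 -> 180
]
FD 5.9: (0,0) -> (-5.9,0) [heading=180, draw]
Final: pos=(-5.9,0), heading=180, 1 segment(s) drawn

Segment lengths:
  seg 1: (0,0) -> (-5.9,0), length = 5.9
Total = 5.9

Answer: 5.9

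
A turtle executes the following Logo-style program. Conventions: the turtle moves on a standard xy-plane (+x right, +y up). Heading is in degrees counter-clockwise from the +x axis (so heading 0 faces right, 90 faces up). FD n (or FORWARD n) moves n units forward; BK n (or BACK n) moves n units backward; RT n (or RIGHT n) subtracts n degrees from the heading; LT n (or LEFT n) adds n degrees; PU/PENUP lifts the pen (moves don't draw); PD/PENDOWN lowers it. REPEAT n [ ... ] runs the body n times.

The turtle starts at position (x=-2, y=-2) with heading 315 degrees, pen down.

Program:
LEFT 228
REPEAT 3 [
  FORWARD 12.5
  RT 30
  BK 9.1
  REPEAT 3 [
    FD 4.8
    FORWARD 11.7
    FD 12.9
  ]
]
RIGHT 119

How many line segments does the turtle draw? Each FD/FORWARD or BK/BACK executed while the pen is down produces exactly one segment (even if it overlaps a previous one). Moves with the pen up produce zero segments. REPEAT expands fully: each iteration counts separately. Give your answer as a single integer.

Answer: 33

Derivation:
Executing turtle program step by step:
Start: pos=(-2,-2), heading=315, pen down
LT 228: heading 315 -> 183
REPEAT 3 [
  -- iteration 1/3 --
  FD 12.5: (-2,-2) -> (-14.483,-2.654) [heading=183, draw]
  RT 30: heading 183 -> 153
  BK 9.1: (-14.483,-2.654) -> (-6.375,-6.786) [heading=153, draw]
  REPEAT 3 [
    -- iteration 1/3 --
    FD 4.8: (-6.375,-6.786) -> (-10.652,-4.606) [heading=153, draw]
    FD 11.7: (-10.652,-4.606) -> (-21.076,0.705) [heading=153, draw]
    FD 12.9: (-21.076,0.705) -> (-32.57,6.562) [heading=153, draw]
    -- iteration 2/3 --
    FD 4.8: (-32.57,6.562) -> (-36.847,8.741) [heading=153, draw]
    FD 11.7: (-36.847,8.741) -> (-47.272,14.053) [heading=153, draw]
    FD 12.9: (-47.272,14.053) -> (-58.766,19.909) [heading=153, draw]
    -- iteration 3/3 --
    FD 4.8: (-58.766,19.909) -> (-63.043,22.088) [heading=153, draw]
    FD 11.7: (-63.043,22.088) -> (-73.468,27.4) [heading=153, draw]
    FD 12.9: (-73.468,27.4) -> (-84.961,33.256) [heading=153, draw]
  ]
  -- iteration 2/3 --
  FD 12.5: (-84.961,33.256) -> (-96.099,38.931) [heading=153, draw]
  RT 30: heading 153 -> 123
  BK 9.1: (-96.099,38.931) -> (-91.143,31.299) [heading=123, draw]
  REPEAT 3 [
    -- iteration 1/3 --
    FD 4.8: (-91.143,31.299) -> (-93.757,35.325) [heading=123, draw]
    FD 11.7: (-93.757,35.325) -> (-100.129,45.137) [heading=123, draw]
    FD 12.9: (-100.129,45.137) -> (-107.155,55.956) [heading=123, draw]
    -- iteration 2/3 --
    FD 4.8: (-107.155,55.956) -> (-109.77,59.982) [heading=123, draw]
    FD 11.7: (-109.77,59.982) -> (-116.142,69.794) [heading=123, draw]
    FD 12.9: (-116.142,69.794) -> (-123.168,80.613) [heading=123, draw]
    -- iteration 3/3 --
    FD 4.8: (-123.168,80.613) -> (-125.782,84.639) [heading=123, draw]
    FD 11.7: (-125.782,84.639) -> (-132.154,94.451) [heading=123, draw]
    FD 12.9: (-132.154,94.451) -> (-139.18,105.27) [heading=123, draw]
  ]
  -- iteration 3/3 --
  FD 12.5: (-139.18,105.27) -> (-145.988,115.754) [heading=123, draw]
  RT 30: heading 123 -> 93
  BK 9.1: (-145.988,115.754) -> (-145.512,106.666) [heading=93, draw]
  REPEAT 3 [
    -- iteration 1/3 --
    FD 4.8: (-145.512,106.666) -> (-145.763,111.459) [heading=93, draw]
    FD 11.7: (-145.763,111.459) -> (-146.375,123.143) [heading=93, draw]
    FD 12.9: (-146.375,123.143) -> (-147.05,136.026) [heading=93, draw]
    -- iteration 2/3 --
    FD 4.8: (-147.05,136.026) -> (-147.302,140.819) [heading=93, draw]
    FD 11.7: (-147.302,140.819) -> (-147.914,152.503) [heading=93, draw]
    FD 12.9: (-147.914,152.503) -> (-148.589,165.385) [heading=93, draw]
    -- iteration 3/3 --
    FD 4.8: (-148.589,165.385) -> (-148.84,170.179) [heading=93, draw]
    FD 11.7: (-148.84,170.179) -> (-149.453,181.863) [heading=93, draw]
    FD 12.9: (-149.453,181.863) -> (-150.128,194.745) [heading=93, draw]
  ]
]
RT 119: heading 93 -> 334
Final: pos=(-150.128,194.745), heading=334, 33 segment(s) drawn
Segments drawn: 33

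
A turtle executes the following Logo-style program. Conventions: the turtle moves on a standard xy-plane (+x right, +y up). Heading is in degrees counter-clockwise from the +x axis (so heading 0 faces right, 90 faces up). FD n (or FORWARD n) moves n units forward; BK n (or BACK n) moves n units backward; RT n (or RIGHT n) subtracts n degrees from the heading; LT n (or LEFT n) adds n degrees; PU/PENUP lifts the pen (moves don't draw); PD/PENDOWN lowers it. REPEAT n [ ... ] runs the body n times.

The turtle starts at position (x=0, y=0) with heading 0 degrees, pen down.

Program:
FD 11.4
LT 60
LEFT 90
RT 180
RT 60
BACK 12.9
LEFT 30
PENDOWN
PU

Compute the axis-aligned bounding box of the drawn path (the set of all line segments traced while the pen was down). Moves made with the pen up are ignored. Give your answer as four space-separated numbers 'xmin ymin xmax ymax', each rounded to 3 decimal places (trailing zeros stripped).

Executing turtle program step by step:
Start: pos=(0,0), heading=0, pen down
FD 11.4: (0,0) -> (11.4,0) [heading=0, draw]
LT 60: heading 0 -> 60
LT 90: heading 60 -> 150
RT 180: heading 150 -> 330
RT 60: heading 330 -> 270
BK 12.9: (11.4,0) -> (11.4,12.9) [heading=270, draw]
LT 30: heading 270 -> 300
PD: pen down
PU: pen up
Final: pos=(11.4,12.9), heading=300, 2 segment(s) drawn

Segment endpoints: x in {0, 11.4}, y in {0, 12.9}
xmin=0, ymin=0, xmax=11.4, ymax=12.9

Answer: 0 0 11.4 12.9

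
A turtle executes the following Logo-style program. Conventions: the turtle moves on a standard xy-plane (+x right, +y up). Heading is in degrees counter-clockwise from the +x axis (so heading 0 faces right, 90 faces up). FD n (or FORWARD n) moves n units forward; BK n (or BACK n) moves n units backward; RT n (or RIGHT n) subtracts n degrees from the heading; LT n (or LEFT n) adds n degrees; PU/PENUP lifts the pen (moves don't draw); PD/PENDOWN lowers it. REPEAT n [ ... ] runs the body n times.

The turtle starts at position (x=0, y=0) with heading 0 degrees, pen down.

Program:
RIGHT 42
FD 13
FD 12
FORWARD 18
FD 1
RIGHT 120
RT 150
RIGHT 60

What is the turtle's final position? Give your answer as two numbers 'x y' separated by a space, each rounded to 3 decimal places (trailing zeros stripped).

Executing turtle program step by step:
Start: pos=(0,0), heading=0, pen down
RT 42: heading 0 -> 318
FD 13: (0,0) -> (9.661,-8.699) [heading=318, draw]
FD 12: (9.661,-8.699) -> (18.579,-16.728) [heading=318, draw]
FD 18: (18.579,-16.728) -> (31.955,-28.773) [heading=318, draw]
FD 1: (31.955,-28.773) -> (32.698,-29.442) [heading=318, draw]
RT 120: heading 318 -> 198
RT 150: heading 198 -> 48
RT 60: heading 48 -> 348
Final: pos=(32.698,-29.442), heading=348, 4 segment(s) drawn

Answer: 32.698 -29.442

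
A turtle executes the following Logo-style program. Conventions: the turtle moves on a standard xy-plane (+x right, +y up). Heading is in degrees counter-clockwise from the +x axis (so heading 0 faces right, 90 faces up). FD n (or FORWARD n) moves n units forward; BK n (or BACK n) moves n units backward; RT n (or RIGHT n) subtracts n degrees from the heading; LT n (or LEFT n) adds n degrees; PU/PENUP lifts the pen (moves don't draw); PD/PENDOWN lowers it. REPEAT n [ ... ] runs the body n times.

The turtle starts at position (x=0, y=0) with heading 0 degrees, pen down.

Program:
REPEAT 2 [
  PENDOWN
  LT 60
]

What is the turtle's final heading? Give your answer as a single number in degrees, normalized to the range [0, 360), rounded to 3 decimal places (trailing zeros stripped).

Answer: 120

Derivation:
Executing turtle program step by step:
Start: pos=(0,0), heading=0, pen down
REPEAT 2 [
  -- iteration 1/2 --
  PD: pen down
  LT 60: heading 0 -> 60
  -- iteration 2/2 --
  PD: pen down
  LT 60: heading 60 -> 120
]
Final: pos=(0,0), heading=120, 0 segment(s) drawn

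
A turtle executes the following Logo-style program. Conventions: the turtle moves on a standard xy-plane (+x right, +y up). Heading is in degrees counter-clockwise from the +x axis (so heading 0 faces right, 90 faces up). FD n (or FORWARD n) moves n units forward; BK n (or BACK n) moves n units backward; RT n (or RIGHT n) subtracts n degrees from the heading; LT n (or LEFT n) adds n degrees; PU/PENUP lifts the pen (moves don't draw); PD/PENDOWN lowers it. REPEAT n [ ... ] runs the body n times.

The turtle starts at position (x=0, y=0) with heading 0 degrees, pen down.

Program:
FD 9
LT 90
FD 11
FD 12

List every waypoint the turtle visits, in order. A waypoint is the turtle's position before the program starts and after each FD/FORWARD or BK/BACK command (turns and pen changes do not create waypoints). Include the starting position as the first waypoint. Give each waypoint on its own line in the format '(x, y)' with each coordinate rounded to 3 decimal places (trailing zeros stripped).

Answer: (0, 0)
(9, 0)
(9, 11)
(9, 23)

Derivation:
Executing turtle program step by step:
Start: pos=(0,0), heading=0, pen down
FD 9: (0,0) -> (9,0) [heading=0, draw]
LT 90: heading 0 -> 90
FD 11: (9,0) -> (9,11) [heading=90, draw]
FD 12: (9,11) -> (9,23) [heading=90, draw]
Final: pos=(9,23), heading=90, 3 segment(s) drawn
Waypoints (4 total):
(0, 0)
(9, 0)
(9, 11)
(9, 23)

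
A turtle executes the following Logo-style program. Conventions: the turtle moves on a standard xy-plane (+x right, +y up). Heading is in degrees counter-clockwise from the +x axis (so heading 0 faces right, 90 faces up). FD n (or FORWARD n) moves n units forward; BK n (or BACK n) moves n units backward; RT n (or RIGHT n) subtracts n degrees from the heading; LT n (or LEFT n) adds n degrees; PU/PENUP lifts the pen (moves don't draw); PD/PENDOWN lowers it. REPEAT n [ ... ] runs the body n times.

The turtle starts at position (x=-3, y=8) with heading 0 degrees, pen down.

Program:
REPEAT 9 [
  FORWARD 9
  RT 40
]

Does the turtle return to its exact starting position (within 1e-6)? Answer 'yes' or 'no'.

Answer: yes

Derivation:
Executing turtle program step by step:
Start: pos=(-3,8), heading=0, pen down
REPEAT 9 [
  -- iteration 1/9 --
  FD 9: (-3,8) -> (6,8) [heading=0, draw]
  RT 40: heading 0 -> 320
  -- iteration 2/9 --
  FD 9: (6,8) -> (12.894,2.215) [heading=320, draw]
  RT 40: heading 320 -> 280
  -- iteration 3/9 --
  FD 9: (12.894,2.215) -> (14.457,-6.648) [heading=280, draw]
  RT 40: heading 280 -> 240
  -- iteration 4/9 --
  FD 9: (14.457,-6.648) -> (9.957,-14.443) [heading=240, draw]
  RT 40: heading 240 -> 200
  -- iteration 5/9 --
  FD 9: (9.957,-14.443) -> (1.5,-17.521) [heading=200, draw]
  RT 40: heading 200 -> 160
  -- iteration 6/9 --
  FD 9: (1.5,-17.521) -> (-6.957,-14.443) [heading=160, draw]
  RT 40: heading 160 -> 120
  -- iteration 7/9 --
  FD 9: (-6.957,-14.443) -> (-11.457,-6.648) [heading=120, draw]
  RT 40: heading 120 -> 80
  -- iteration 8/9 --
  FD 9: (-11.457,-6.648) -> (-9.894,2.215) [heading=80, draw]
  RT 40: heading 80 -> 40
  -- iteration 9/9 --
  FD 9: (-9.894,2.215) -> (-3,8) [heading=40, draw]
  RT 40: heading 40 -> 0
]
Final: pos=(-3,8), heading=0, 9 segment(s) drawn

Start position: (-3, 8)
Final position: (-3, 8)
Distance = 0; < 1e-6 -> CLOSED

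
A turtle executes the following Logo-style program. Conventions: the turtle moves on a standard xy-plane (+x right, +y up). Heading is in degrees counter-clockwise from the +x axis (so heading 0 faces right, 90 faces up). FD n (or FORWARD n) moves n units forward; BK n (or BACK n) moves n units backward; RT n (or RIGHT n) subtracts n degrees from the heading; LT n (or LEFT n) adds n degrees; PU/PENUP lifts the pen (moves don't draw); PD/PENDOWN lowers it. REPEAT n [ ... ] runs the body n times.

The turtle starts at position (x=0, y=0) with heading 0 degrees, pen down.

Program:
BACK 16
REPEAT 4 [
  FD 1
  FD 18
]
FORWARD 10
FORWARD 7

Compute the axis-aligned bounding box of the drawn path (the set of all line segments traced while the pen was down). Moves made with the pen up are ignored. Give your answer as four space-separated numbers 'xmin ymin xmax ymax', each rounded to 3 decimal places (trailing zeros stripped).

Answer: -16 0 77 0

Derivation:
Executing turtle program step by step:
Start: pos=(0,0), heading=0, pen down
BK 16: (0,0) -> (-16,0) [heading=0, draw]
REPEAT 4 [
  -- iteration 1/4 --
  FD 1: (-16,0) -> (-15,0) [heading=0, draw]
  FD 18: (-15,0) -> (3,0) [heading=0, draw]
  -- iteration 2/4 --
  FD 1: (3,0) -> (4,0) [heading=0, draw]
  FD 18: (4,0) -> (22,0) [heading=0, draw]
  -- iteration 3/4 --
  FD 1: (22,0) -> (23,0) [heading=0, draw]
  FD 18: (23,0) -> (41,0) [heading=0, draw]
  -- iteration 4/4 --
  FD 1: (41,0) -> (42,0) [heading=0, draw]
  FD 18: (42,0) -> (60,0) [heading=0, draw]
]
FD 10: (60,0) -> (70,0) [heading=0, draw]
FD 7: (70,0) -> (77,0) [heading=0, draw]
Final: pos=(77,0), heading=0, 11 segment(s) drawn

Segment endpoints: x in {-16, -15, 0, 3, 4, 22, 23, 41, 42, 60, 70, 77}, y in {0}
xmin=-16, ymin=0, xmax=77, ymax=0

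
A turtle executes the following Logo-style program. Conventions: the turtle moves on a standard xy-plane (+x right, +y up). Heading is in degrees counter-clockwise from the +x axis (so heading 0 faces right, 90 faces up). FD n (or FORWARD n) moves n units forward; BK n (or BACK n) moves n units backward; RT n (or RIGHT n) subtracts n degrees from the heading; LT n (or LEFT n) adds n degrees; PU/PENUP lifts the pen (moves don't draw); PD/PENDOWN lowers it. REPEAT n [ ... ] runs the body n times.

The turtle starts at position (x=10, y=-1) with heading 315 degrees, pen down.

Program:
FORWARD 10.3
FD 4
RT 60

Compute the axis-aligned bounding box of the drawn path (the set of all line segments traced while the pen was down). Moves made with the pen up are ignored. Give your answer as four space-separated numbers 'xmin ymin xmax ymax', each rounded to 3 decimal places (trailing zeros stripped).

Answer: 10 -11.112 20.112 -1

Derivation:
Executing turtle program step by step:
Start: pos=(10,-1), heading=315, pen down
FD 10.3: (10,-1) -> (17.283,-8.283) [heading=315, draw]
FD 4: (17.283,-8.283) -> (20.112,-11.112) [heading=315, draw]
RT 60: heading 315 -> 255
Final: pos=(20.112,-11.112), heading=255, 2 segment(s) drawn

Segment endpoints: x in {10, 17.283, 20.112}, y in {-11.112, -8.283, -1}
xmin=10, ymin=-11.112, xmax=20.112, ymax=-1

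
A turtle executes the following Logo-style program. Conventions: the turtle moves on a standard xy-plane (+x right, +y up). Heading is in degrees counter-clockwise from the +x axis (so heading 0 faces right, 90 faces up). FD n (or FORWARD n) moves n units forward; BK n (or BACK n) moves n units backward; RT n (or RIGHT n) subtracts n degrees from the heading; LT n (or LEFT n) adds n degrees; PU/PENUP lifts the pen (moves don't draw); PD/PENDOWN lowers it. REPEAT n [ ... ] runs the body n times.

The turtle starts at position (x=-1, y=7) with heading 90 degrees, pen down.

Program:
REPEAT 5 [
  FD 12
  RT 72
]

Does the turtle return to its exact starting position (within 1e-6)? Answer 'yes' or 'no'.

Executing turtle program step by step:
Start: pos=(-1,7), heading=90, pen down
REPEAT 5 [
  -- iteration 1/5 --
  FD 12: (-1,7) -> (-1,19) [heading=90, draw]
  RT 72: heading 90 -> 18
  -- iteration 2/5 --
  FD 12: (-1,19) -> (10.413,22.708) [heading=18, draw]
  RT 72: heading 18 -> 306
  -- iteration 3/5 --
  FD 12: (10.413,22.708) -> (17.466,13) [heading=306, draw]
  RT 72: heading 306 -> 234
  -- iteration 4/5 --
  FD 12: (17.466,13) -> (10.413,3.292) [heading=234, draw]
  RT 72: heading 234 -> 162
  -- iteration 5/5 --
  FD 12: (10.413,3.292) -> (-1,7) [heading=162, draw]
  RT 72: heading 162 -> 90
]
Final: pos=(-1,7), heading=90, 5 segment(s) drawn

Start position: (-1, 7)
Final position: (-1, 7)
Distance = 0; < 1e-6 -> CLOSED

Answer: yes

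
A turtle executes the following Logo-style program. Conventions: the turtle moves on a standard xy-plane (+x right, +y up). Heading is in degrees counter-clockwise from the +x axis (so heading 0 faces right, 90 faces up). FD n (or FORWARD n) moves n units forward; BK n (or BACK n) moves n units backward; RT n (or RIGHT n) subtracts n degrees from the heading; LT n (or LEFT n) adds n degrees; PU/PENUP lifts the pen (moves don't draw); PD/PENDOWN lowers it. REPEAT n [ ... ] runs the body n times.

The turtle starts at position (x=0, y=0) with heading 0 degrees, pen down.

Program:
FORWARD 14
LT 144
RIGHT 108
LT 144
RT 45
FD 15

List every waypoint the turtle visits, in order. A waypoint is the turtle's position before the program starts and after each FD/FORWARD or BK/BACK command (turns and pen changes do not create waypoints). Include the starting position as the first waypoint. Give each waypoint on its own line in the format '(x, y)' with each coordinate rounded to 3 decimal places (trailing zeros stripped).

Executing turtle program step by step:
Start: pos=(0,0), heading=0, pen down
FD 14: (0,0) -> (14,0) [heading=0, draw]
LT 144: heading 0 -> 144
RT 108: heading 144 -> 36
LT 144: heading 36 -> 180
RT 45: heading 180 -> 135
FD 15: (14,0) -> (3.393,10.607) [heading=135, draw]
Final: pos=(3.393,10.607), heading=135, 2 segment(s) drawn
Waypoints (3 total):
(0, 0)
(14, 0)
(3.393, 10.607)

Answer: (0, 0)
(14, 0)
(3.393, 10.607)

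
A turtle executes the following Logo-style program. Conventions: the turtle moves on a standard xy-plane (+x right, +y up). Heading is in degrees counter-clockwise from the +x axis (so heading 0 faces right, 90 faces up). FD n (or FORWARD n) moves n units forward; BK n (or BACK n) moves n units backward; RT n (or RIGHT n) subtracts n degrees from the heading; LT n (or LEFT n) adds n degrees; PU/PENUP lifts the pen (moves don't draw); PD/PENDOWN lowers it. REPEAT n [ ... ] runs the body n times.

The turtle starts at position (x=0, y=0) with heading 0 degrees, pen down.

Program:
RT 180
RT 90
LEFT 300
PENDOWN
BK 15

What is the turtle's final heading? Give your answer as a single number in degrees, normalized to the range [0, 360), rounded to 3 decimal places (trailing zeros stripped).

Executing turtle program step by step:
Start: pos=(0,0), heading=0, pen down
RT 180: heading 0 -> 180
RT 90: heading 180 -> 90
LT 300: heading 90 -> 30
PD: pen down
BK 15: (0,0) -> (-12.99,-7.5) [heading=30, draw]
Final: pos=(-12.99,-7.5), heading=30, 1 segment(s) drawn

Answer: 30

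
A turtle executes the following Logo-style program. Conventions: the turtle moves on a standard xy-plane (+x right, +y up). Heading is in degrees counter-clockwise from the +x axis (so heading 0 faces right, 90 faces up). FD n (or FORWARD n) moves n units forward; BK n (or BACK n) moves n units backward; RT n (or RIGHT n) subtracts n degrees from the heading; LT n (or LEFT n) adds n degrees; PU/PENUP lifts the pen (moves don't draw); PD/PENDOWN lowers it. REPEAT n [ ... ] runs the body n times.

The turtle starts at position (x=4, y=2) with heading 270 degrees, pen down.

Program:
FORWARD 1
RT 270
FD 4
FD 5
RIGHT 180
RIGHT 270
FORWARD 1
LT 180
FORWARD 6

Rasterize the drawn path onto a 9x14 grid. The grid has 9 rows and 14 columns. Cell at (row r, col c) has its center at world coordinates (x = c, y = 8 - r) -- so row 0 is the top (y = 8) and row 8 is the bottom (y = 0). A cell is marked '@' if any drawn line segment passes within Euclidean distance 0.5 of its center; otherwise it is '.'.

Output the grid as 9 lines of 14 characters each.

Segment 0: (4,2) -> (4,1)
Segment 1: (4,1) -> (8,1)
Segment 2: (8,1) -> (13,1)
Segment 3: (13,1) -> (13,0)
Segment 4: (13,0) -> (13,6)

Answer: ..............
..............
.............@
.............@
.............@
.............@
....@........@
....@@@@@@@@@@
.............@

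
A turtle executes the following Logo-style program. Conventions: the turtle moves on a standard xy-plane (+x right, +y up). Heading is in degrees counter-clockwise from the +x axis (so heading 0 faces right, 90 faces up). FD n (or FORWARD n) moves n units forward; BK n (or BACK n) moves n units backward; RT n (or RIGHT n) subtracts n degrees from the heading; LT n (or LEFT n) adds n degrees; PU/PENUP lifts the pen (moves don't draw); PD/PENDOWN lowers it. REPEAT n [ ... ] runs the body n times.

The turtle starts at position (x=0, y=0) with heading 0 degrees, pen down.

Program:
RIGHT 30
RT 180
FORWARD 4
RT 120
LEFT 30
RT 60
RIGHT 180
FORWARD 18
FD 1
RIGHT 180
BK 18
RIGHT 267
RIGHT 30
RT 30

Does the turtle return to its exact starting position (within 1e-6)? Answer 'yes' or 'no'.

Executing turtle program step by step:
Start: pos=(0,0), heading=0, pen down
RT 30: heading 0 -> 330
RT 180: heading 330 -> 150
FD 4: (0,0) -> (-3.464,2) [heading=150, draw]
RT 120: heading 150 -> 30
LT 30: heading 30 -> 60
RT 60: heading 60 -> 0
RT 180: heading 0 -> 180
FD 18: (-3.464,2) -> (-21.464,2) [heading=180, draw]
FD 1: (-21.464,2) -> (-22.464,2) [heading=180, draw]
RT 180: heading 180 -> 0
BK 18: (-22.464,2) -> (-40.464,2) [heading=0, draw]
RT 267: heading 0 -> 93
RT 30: heading 93 -> 63
RT 30: heading 63 -> 33
Final: pos=(-40.464,2), heading=33, 4 segment(s) drawn

Start position: (0, 0)
Final position: (-40.464, 2)
Distance = 40.513; >= 1e-6 -> NOT closed

Answer: no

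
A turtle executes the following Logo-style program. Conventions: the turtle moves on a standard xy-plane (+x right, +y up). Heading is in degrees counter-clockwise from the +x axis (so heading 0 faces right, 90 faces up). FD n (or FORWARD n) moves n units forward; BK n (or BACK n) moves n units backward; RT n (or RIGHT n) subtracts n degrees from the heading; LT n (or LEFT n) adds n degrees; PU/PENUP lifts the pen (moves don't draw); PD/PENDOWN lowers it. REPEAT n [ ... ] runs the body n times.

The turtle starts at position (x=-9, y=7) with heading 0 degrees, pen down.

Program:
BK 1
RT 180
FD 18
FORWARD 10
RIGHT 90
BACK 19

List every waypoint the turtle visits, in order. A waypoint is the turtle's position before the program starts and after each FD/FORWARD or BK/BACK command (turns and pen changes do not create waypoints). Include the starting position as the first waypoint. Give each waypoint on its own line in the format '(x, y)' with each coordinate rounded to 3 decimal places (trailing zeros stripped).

Answer: (-9, 7)
(-10, 7)
(-28, 7)
(-38, 7)
(-38, -12)

Derivation:
Executing turtle program step by step:
Start: pos=(-9,7), heading=0, pen down
BK 1: (-9,7) -> (-10,7) [heading=0, draw]
RT 180: heading 0 -> 180
FD 18: (-10,7) -> (-28,7) [heading=180, draw]
FD 10: (-28,7) -> (-38,7) [heading=180, draw]
RT 90: heading 180 -> 90
BK 19: (-38,7) -> (-38,-12) [heading=90, draw]
Final: pos=(-38,-12), heading=90, 4 segment(s) drawn
Waypoints (5 total):
(-9, 7)
(-10, 7)
(-28, 7)
(-38, 7)
(-38, -12)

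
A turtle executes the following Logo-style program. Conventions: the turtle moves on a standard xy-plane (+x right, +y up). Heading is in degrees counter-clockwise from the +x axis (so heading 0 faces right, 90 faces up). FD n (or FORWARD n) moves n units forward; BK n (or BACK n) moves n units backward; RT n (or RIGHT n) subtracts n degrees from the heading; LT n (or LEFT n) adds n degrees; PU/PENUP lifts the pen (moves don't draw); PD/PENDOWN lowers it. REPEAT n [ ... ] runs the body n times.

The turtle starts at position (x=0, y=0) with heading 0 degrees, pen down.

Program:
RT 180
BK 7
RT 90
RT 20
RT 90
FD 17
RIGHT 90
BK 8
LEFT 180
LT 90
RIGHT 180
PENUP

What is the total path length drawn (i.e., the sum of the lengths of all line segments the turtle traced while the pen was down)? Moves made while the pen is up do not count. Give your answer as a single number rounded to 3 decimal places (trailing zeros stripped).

Executing turtle program step by step:
Start: pos=(0,0), heading=0, pen down
RT 180: heading 0 -> 180
BK 7: (0,0) -> (7,0) [heading=180, draw]
RT 90: heading 180 -> 90
RT 20: heading 90 -> 70
RT 90: heading 70 -> 340
FD 17: (7,0) -> (22.975,-5.814) [heading=340, draw]
RT 90: heading 340 -> 250
BK 8: (22.975,-5.814) -> (25.711,1.703) [heading=250, draw]
LT 180: heading 250 -> 70
LT 90: heading 70 -> 160
RT 180: heading 160 -> 340
PU: pen up
Final: pos=(25.711,1.703), heading=340, 3 segment(s) drawn

Segment lengths:
  seg 1: (0,0) -> (7,0), length = 7
  seg 2: (7,0) -> (22.975,-5.814), length = 17
  seg 3: (22.975,-5.814) -> (25.711,1.703), length = 8
Total = 32

Answer: 32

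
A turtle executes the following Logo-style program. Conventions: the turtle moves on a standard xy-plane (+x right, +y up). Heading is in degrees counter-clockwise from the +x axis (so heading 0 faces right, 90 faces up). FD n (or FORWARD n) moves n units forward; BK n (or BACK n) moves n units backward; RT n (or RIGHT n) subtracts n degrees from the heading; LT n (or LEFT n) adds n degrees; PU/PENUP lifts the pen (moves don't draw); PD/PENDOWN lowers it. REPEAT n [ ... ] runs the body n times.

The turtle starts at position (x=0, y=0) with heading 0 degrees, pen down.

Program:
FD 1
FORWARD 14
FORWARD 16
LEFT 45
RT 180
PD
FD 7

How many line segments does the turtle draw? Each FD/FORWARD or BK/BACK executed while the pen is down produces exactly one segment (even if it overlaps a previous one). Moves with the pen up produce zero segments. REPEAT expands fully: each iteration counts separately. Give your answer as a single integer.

Answer: 4

Derivation:
Executing turtle program step by step:
Start: pos=(0,0), heading=0, pen down
FD 1: (0,0) -> (1,0) [heading=0, draw]
FD 14: (1,0) -> (15,0) [heading=0, draw]
FD 16: (15,0) -> (31,0) [heading=0, draw]
LT 45: heading 0 -> 45
RT 180: heading 45 -> 225
PD: pen down
FD 7: (31,0) -> (26.05,-4.95) [heading=225, draw]
Final: pos=(26.05,-4.95), heading=225, 4 segment(s) drawn
Segments drawn: 4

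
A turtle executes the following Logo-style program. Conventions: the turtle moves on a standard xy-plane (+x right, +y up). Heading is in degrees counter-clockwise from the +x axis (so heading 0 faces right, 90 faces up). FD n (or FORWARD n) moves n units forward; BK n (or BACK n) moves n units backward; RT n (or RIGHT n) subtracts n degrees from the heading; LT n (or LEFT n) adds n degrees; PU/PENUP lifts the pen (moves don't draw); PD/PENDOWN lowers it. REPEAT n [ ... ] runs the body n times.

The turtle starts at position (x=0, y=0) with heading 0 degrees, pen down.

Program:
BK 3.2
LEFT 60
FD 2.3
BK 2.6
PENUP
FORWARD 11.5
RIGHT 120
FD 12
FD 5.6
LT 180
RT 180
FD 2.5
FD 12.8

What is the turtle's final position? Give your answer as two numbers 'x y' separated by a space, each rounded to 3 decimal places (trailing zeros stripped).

Executing turtle program step by step:
Start: pos=(0,0), heading=0, pen down
BK 3.2: (0,0) -> (-3.2,0) [heading=0, draw]
LT 60: heading 0 -> 60
FD 2.3: (-3.2,0) -> (-2.05,1.992) [heading=60, draw]
BK 2.6: (-2.05,1.992) -> (-3.35,-0.26) [heading=60, draw]
PU: pen up
FD 11.5: (-3.35,-0.26) -> (2.4,9.699) [heading=60, move]
RT 120: heading 60 -> 300
FD 12: (2.4,9.699) -> (8.4,-0.693) [heading=300, move]
FD 5.6: (8.4,-0.693) -> (11.2,-5.543) [heading=300, move]
LT 180: heading 300 -> 120
RT 180: heading 120 -> 300
FD 2.5: (11.2,-5.543) -> (12.45,-7.708) [heading=300, move]
FD 12.8: (12.45,-7.708) -> (18.85,-18.793) [heading=300, move]
Final: pos=(18.85,-18.793), heading=300, 3 segment(s) drawn

Answer: 18.85 -18.793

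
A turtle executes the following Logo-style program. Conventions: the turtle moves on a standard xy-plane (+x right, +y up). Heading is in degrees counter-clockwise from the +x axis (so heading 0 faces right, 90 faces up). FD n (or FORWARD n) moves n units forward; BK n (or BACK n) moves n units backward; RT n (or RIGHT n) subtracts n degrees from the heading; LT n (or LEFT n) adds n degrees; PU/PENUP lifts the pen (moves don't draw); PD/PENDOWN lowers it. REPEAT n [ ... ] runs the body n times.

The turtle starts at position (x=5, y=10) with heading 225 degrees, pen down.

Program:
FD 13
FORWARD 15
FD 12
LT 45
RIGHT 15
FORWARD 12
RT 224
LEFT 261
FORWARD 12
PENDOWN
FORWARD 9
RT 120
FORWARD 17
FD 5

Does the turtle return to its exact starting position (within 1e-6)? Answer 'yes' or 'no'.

Executing turtle program step by step:
Start: pos=(5,10), heading=225, pen down
FD 13: (5,10) -> (-4.192,0.808) [heading=225, draw]
FD 15: (-4.192,0.808) -> (-14.799,-9.799) [heading=225, draw]
FD 12: (-14.799,-9.799) -> (-23.284,-18.284) [heading=225, draw]
LT 45: heading 225 -> 270
RT 15: heading 270 -> 255
FD 12: (-23.284,-18.284) -> (-26.39,-29.875) [heading=255, draw]
RT 224: heading 255 -> 31
LT 261: heading 31 -> 292
FD 12: (-26.39,-29.875) -> (-21.895,-41.002) [heading=292, draw]
PD: pen down
FD 9: (-21.895,-41.002) -> (-18.523,-49.346) [heading=292, draw]
RT 120: heading 292 -> 172
FD 17: (-18.523,-49.346) -> (-35.358,-46.98) [heading=172, draw]
FD 5: (-35.358,-46.98) -> (-40.309,-46.284) [heading=172, draw]
Final: pos=(-40.309,-46.284), heading=172, 8 segment(s) drawn

Start position: (5, 10)
Final position: (-40.309, -46.284)
Distance = 72.256; >= 1e-6 -> NOT closed

Answer: no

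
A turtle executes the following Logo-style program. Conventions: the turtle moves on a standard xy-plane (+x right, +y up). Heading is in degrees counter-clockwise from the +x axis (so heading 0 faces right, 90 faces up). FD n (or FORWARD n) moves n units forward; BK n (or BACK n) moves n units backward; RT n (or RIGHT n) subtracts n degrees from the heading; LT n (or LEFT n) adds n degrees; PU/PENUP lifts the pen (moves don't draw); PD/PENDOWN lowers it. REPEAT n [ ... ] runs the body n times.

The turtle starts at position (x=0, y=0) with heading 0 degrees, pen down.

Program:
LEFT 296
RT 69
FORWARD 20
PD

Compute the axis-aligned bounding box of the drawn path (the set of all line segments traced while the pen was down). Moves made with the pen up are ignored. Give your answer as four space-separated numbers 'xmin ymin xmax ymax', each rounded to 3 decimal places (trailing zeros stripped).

Executing turtle program step by step:
Start: pos=(0,0), heading=0, pen down
LT 296: heading 0 -> 296
RT 69: heading 296 -> 227
FD 20: (0,0) -> (-13.64,-14.627) [heading=227, draw]
PD: pen down
Final: pos=(-13.64,-14.627), heading=227, 1 segment(s) drawn

Segment endpoints: x in {-13.64, 0}, y in {-14.627, 0}
xmin=-13.64, ymin=-14.627, xmax=0, ymax=0

Answer: -13.64 -14.627 0 0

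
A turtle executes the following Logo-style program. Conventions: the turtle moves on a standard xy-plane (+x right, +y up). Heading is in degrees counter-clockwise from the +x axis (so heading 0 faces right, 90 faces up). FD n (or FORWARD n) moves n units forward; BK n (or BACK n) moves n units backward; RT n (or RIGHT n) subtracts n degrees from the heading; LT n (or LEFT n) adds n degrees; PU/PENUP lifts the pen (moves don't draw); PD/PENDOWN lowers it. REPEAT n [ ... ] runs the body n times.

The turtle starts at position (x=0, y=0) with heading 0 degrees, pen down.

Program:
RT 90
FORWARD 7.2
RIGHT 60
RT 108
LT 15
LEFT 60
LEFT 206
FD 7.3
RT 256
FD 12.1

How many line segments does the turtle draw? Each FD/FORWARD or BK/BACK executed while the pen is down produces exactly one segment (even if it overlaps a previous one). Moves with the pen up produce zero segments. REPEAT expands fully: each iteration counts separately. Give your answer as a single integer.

Executing turtle program step by step:
Start: pos=(0,0), heading=0, pen down
RT 90: heading 0 -> 270
FD 7.2: (0,0) -> (0,-7.2) [heading=270, draw]
RT 60: heading 270 -> 210
RT 108: heading 210 -> 102
LT 15: heading 102 -> 117
LT 60: heading 117 -> 177
LT 206: heading 177 -> 23
FD 7.3: (0,-7.2) -> (6.72,-4.348) [heading=23, draw]
RT 256: heading 23 -> 127
FD 12.1: (6.72,-4.348) -> (-0.562,5.316) [heading=127, draw]
Final: pos=(-0.562,5.316), heading=127, 3 segment(s) drawn
Segments drawn: 3

Answer: 3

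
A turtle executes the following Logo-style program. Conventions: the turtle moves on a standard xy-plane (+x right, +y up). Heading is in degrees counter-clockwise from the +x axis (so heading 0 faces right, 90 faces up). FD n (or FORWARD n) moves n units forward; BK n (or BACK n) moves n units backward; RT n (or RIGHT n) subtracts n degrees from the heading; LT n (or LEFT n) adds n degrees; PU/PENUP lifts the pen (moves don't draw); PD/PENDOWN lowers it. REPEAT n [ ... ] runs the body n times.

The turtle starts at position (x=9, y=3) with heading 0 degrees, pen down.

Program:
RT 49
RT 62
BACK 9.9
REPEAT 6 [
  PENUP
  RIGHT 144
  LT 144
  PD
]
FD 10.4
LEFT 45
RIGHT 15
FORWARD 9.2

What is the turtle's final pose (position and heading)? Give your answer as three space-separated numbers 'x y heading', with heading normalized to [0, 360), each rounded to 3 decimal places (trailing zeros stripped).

Executing turtle program step by step:
Start: pos=(9,3), heading=0, pen down
RT 49: heading 0 -> 311
RT 62: heading 311 -> 249
BK 9.9: (9,3) -> (12.548,12.242) [heading=249, draw]
REPEAT 6 [
  -- iteration 1/6 --
  PU: pen up
  RT 144: heading 249 -> 105
  LT 144: heading 105 -> 249
  PD: pen down
  -- iteration 2/6 --
  PU: pen up
  RT 144: heading 249 -> 105
  LT 144: heading 105 -> 249
  PD: pen down
  -- iteration 3/6 --
  PU: pen up
  RT 144: heading 249 -> 105
  LT 144: heading 105 -> 249
  PD: pen down
  -- iteration 4/6 --
  PU: pen up
  RT 144: heading 249 -> 105
  LT 144: heading 105 -> 249
  PD: pen down
  -- iteration 5/6 --
  PU: pen up
  RT 144: heading 249 -> 105
  LT 144: heading 105 -> 249
  PD: pen down
  -- iteration 6/6 --
  PU: pen up
  RT 144: heading 249 -> 105
  LT 144: heading 105 -> 249
  PD: pen down
]
FD 10.4: (12.548,12.242) -> (8.821,2.533) [heading=249, draw]
LT 45: heading 249 -> 294
RT 15: heading 294 -> 279
FD 9.2: (8.821,2.533) -> (10.26,-6.554) [heading=279, draw]
Final: pos=(10.26,-6.554), heading=279, 3 segment(s) drawn

Answer: 10.26 -6.554 279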